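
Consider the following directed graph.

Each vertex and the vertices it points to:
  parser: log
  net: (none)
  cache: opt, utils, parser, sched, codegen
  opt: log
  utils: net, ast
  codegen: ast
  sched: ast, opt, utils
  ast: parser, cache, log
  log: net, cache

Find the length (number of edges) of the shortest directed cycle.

3

For each vertex v, BFS finds the shortest path from v back to v.
The shortest such closed walk is cache → sched → ast → cache, length 3.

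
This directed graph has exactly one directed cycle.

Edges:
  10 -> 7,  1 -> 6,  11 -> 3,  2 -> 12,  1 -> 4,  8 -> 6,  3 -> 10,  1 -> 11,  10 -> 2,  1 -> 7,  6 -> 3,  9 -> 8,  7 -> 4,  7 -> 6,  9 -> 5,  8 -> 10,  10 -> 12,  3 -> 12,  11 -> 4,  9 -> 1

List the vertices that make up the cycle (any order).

DFS with gray/black marking from 10:
10 gray
  2 gray
    12 gray
    12 black
  2 black
  10→12: 12 black — skip
  7 gray
    4 gray
    4 black
    6 gray
      3 gray
        3→12: 12 black — skip
        3→10: 10 is gray → back edge
Back edge closes the cycle 10 → 7 → 6 → 3 → 10; its vertices are {3, 6, 7, 10}.

3, 6, 7, 10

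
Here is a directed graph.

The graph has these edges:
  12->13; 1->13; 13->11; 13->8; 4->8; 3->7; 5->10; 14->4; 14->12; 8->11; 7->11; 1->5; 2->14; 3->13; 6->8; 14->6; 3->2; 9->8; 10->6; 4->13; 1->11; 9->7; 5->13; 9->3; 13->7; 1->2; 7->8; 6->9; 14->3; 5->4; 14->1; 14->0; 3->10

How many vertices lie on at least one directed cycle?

A vertex is on a directed cycle iff it belongs to a strongly connected component of size ≥ 2 (or has a self-loop).
The vertices on cycles are {1, 2, 3, 5, 6, 9, 10, 14} — 8 in total.

8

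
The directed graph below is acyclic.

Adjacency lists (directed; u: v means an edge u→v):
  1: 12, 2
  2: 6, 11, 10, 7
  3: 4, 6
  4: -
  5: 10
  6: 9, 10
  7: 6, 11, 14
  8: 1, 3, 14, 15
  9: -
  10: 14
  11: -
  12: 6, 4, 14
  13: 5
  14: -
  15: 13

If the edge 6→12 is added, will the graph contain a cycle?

Adding 6→12 creates a cycle iff 12 can already reach 6.
Path from 12: 12 → 6.
So 12 → … → 6 → 12 is a cycle.

Yes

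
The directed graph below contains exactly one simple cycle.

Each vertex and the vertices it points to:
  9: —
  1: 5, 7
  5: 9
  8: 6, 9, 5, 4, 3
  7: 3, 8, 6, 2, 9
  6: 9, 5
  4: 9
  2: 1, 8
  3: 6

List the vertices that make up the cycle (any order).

DFS with gray/black marking from 7:
7 gray
  3 gray
    6 gray
      9 gray
      9 black
      5 gray
        5→9: 9 black — skip
      5 black
    6 black
  3 black
  8 gray
    8→6: 6 black — skip
    8→9: 9 black — skip
    8→5: 5 black — skip
    4 gray
      4→9: 9 black — skip
    4 black
    8→3: 3 black — skip
  8 black
  7→6: 6 black — skip
  2 gray
    1 gray
      1→5: 5 black — skip
      1→7: 7 is gray → back edge
Back edge closes the cycle 7 → 2 → 1 → 7; its vertices are {1, 2, 7}.

1, 2, 7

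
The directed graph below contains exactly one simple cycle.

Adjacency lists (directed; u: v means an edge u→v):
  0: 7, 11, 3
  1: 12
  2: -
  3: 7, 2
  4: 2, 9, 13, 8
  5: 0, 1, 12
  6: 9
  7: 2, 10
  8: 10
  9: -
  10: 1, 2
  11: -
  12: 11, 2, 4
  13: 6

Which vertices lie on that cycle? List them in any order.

1, 4, 8, 10, 12

DFS with gray/black marking from 12:
12 gray
  11 gray
  11 black
  2 gray
  2 black
  4 gray
    4→2: 2 black — skip
    9 gray
    9 black
    13 gray
      6 gray
        6→9: 9 black — skip
      6 black
    13 black
    8 gray
      10 gray
        1 gray
          1→12: 12 is gray → back edge
Back edge closes the cycle 12 → 4 → 8 → 10 → 1 → 12; its vertices are {1, 4, 8, 10, 12}.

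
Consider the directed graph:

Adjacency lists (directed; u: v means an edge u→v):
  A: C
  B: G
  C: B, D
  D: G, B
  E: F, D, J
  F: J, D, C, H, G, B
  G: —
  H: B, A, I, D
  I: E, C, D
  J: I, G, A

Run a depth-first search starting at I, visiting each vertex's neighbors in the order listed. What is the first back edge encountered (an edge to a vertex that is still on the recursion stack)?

DFS from I (visiting each vertex's neighbors in the order listed); mark gray on enter, black on exit:
I gray
  E gray
    F gray
      J gray
        J→I: I is gray → back edge
First back edge: J → I.

J->I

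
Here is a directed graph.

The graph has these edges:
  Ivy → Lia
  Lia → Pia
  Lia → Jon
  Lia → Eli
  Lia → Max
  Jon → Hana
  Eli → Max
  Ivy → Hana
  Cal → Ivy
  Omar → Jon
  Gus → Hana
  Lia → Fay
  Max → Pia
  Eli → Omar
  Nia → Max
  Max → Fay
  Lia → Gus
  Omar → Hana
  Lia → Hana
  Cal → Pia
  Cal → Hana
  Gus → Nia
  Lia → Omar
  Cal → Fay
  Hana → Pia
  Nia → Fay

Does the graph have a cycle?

No

DFS with white/gray/black marking, starting from Pia:
Pia gray
Pia black
Lia gray
  Max gray
    Fay gray
    Fay black
    Max→Pia: Pia black — skip
  Max black
  Hana gray
    Hana→Pia: Pia black — skip
  Hana black
  Eli gray
    Eli→Max: Max black — skip
    Omar gray
      Omar→Hana: Hana black — skip
      Jon gray
        Jon→Hana: Hana black — skip
      Jon black
    Omar black
  Eli black
  Lia→Jon: Jon black — skip
  Lia→Pia: Pia black — skip
  Gus gray
    Nia gray
      Nia→Fay: Fay black — skip
      Nia→Max: Max black — skip
    Nia black
    Gus→Hana: Hana black — skip
  Gus black
  Lia→Fay: Fay black — skip
  Lia→Omar: Omar black — skip
Lia black
Ivy gray
  Ivy→Hana: Hana black — skip
  Ivy→Lia: Lia black — skip
Ivy black
Cal gray
  Cal→Pia: Pia black — skip
  Cal→Hana: Hana black — skip
  Cal→Fay: Fay black — skip
  Cal→Ivy: Ivy black — skip
Cal black
Every edge goes to a white or black vertex — no back edge, so the graph is acyclic.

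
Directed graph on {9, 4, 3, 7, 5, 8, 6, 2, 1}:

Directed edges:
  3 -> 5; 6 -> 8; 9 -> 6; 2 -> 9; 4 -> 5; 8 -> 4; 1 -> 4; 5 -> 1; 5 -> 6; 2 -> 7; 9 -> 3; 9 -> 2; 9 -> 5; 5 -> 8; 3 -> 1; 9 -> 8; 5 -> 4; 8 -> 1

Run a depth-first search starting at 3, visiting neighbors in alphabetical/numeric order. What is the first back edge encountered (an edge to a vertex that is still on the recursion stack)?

5->1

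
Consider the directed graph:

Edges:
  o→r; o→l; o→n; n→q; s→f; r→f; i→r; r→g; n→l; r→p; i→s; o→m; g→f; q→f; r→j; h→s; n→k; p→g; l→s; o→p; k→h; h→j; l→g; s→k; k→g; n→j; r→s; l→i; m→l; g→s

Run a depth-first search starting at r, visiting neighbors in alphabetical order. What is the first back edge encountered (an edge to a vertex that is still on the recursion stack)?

k->g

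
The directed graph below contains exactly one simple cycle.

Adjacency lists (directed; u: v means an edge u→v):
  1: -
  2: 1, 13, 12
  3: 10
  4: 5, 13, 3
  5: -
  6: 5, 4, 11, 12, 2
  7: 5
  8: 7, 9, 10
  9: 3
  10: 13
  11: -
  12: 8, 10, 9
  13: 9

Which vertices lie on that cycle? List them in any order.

3, 9, 10, 13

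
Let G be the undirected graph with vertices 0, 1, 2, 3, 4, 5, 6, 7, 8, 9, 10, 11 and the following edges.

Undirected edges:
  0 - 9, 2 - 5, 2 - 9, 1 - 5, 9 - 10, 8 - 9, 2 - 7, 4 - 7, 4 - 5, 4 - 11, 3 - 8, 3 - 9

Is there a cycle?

DFS, tracking each vertex's parent; an edge to a visited non-parent vertex closes a cycle.
Start from 10:
visit 10 (parent –)
  visit 9 (parent 10)
    9–10: parent, skip
    visit 3 (parent 9)
      3–9: parent, skip
      visit 8 (parent 3)
        8–3: parent, skip
        8–9: 9 visited and ≠ parent → cycle
Cycle: 9 – 3 – 8 – 9.

Yes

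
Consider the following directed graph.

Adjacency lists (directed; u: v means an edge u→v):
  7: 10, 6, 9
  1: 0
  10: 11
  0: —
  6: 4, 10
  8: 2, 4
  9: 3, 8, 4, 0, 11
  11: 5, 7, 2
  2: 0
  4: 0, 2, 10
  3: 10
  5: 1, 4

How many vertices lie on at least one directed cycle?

9

A vertex is on a directed cycle iff it belongs to a strongly connected component of size ≥ 2 (or has a self-loop).
The vertices on cycles are {3, 4, 5, 6, 7, 8, 9, 10, 11} — 9 in total.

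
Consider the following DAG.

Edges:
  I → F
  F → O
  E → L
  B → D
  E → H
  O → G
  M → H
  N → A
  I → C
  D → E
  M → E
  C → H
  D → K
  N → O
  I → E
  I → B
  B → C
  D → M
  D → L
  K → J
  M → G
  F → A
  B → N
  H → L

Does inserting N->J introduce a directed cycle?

No

Adding N→J creates a cycle iff J can already reach N.
Explore from J: no path reaches N. The graph stays acyclic.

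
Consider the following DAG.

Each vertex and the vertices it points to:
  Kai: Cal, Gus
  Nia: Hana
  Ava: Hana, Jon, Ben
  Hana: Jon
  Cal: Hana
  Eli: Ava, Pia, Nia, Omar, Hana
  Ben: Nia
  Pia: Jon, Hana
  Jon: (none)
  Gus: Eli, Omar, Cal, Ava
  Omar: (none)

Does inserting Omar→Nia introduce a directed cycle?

No

Adding Omar→Nia creates a cycle iff Nia can already reach Omar.
Explore from Nia: no path reaches Omar. The graph stays acyclic.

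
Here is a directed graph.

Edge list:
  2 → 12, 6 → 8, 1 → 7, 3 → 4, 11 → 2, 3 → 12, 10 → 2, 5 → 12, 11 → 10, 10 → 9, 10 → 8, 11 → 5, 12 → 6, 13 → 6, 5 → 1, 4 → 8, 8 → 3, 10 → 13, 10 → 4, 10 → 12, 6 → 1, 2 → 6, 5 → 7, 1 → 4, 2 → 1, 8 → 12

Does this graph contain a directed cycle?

Yes

DFS with white/gray/black marking, starting from 10:
10 gray
  13 gray
    6 gray
      1 gray
        7 gray
        7 black
        4 gray
          8 gray
            3 gray
              3→4: 4 is gray → back edge
Back edge found, so a cycle exists: 4 → 8 → 3 → 4.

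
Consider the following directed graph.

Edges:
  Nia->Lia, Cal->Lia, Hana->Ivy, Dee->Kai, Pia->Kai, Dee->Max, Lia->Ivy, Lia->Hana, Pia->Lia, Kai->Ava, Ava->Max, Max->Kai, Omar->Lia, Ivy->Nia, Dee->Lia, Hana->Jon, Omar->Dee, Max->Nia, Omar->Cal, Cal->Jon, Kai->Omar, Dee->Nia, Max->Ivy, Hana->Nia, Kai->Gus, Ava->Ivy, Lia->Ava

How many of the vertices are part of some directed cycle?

A vertex is on a directed cycle iff it belongs to a strongly connected component of size ≥ 2 (or has a self-loop).
The vertices on cycles are {Ava, Cal, Dee, Ivy, Kai, Lia, Max, Nia, Hana, Omar} — 10 in total.

10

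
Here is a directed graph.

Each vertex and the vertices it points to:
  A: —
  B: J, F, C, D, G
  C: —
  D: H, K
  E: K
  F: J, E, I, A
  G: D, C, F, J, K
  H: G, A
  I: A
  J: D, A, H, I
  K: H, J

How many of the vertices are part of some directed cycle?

7

A vertex is on a directed cycle iff it belongs to a strongly connected component of size ≥ 2 (or has a self-loop).
The vertices on cycles are {D, E, F, G, H, J, K} — 7 in total.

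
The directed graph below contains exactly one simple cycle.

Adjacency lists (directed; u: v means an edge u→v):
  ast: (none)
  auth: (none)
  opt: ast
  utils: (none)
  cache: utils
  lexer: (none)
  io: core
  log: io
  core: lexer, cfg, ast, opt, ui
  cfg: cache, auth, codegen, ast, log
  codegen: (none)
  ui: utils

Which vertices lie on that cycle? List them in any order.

DFS with gray/black marking from core:
core gray
  lexer gray
  lexer black
  cfg gray
    cache gray
      utils gray
      utils black
    cache black
    auth gray
    auth black
    codegen gray
    codegen black
    ast gray
    ast black
    log gray
      io gray
        io→core: core is gray → back edge
Back edge closes the cycle core → cfg → log → io → core; its vertices are {io, cfg, log, core}.

io, cfg, log, core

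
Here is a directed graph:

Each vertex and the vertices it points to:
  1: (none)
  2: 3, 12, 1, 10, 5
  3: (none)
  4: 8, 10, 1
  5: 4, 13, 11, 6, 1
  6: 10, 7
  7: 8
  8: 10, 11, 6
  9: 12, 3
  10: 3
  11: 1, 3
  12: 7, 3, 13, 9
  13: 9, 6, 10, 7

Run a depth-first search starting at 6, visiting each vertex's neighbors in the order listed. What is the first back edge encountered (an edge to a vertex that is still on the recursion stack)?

8->6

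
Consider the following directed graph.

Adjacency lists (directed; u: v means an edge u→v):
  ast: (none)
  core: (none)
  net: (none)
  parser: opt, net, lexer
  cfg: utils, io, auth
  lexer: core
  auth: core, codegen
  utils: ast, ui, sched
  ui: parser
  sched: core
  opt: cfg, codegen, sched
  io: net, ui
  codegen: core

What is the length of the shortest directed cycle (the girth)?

For each vertex v, BFS finds the shortest path from v back to v.
The shortest such closed walk is parser → opt → cfg → io → ui → parser, length 5.

5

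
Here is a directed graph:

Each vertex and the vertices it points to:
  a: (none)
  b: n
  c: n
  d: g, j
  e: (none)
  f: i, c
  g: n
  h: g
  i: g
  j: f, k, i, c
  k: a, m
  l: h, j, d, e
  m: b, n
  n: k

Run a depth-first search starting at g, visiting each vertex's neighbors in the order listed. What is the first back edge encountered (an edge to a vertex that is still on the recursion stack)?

b->n

DFS from g (visiting each vertex's neighbors in the order listed); mark gray on enter, black on exit:
g gray
  n gray
    k gray
      a gray
      a black
      m gray
        b gray
          b→n: n is gray → back edge
First back edge: b → n.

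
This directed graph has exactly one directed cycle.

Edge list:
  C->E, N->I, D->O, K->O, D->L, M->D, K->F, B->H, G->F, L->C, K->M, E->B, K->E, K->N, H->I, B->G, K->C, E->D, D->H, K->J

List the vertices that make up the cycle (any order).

DFS with gray/black marking from C:
C gray
  E gray
    B gray
      H gray
        I gray
        I black
      H black
      G gray
        F gray
        F black
      G black
    B black
    D gray
      D→H: H black — skip
      O gray
      O black
      L gray
        L→C: C is gray → back edge
Back edge closes the cycle C → E → D → L → C; its vertices are {C, D, E, L}.

C, D, E, L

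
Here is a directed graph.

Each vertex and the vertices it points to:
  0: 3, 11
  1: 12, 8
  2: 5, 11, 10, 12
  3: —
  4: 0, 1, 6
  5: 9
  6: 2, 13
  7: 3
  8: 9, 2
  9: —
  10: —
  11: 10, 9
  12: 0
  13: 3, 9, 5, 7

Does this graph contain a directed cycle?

No

DFS with white/gray/black marking, starting from 5:
5 gray
  9 gray
  9 black
5 black
0 gray
  3 gray
  3 black
  11 gray
    10 gray
    10 black
    11→9: 9 black — skip
  11 black
0 black
1 gray
  12 gray
    12→0: 0 black — skip
  12 black
  8 gray
    8→9: 9 black — skip
    2 gray
      2→5: 5 black — skip
      2→11: 11 black — skip
      2→10: 10 black — skip
      2→12: 12 black — skip
    2 black
  8 black
1 black
4 gray
  4→0: 0 black — skip
  4→1: 1 black — skip
  6 gray
    6→2: 2 black — skip
    13 gray
      13→3: 3 black — skip
      13→9: 9 black — skip
      13→5: 5 black — skip
      7 gray
        7→3: 3 black — skip
      7 black
    13 black
  6 black
4 black
Every edge goes to a white or black vertex — no back edge, so the graph is acyclic.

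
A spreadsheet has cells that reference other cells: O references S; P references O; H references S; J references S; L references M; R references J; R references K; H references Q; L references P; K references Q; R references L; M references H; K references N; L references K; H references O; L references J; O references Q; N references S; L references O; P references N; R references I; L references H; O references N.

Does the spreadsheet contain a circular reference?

DFS with white/gray/black marking, starting from S:
S gray
S black
H gray
  H→S: S black — skip
  O gray
    N gray
      N→S: S black — skip
    N black
    O→S: S black — skip
    Q gray
    Q black
  O black
  H→Q: Q black — skip
H black
I gray
I black
J gray
  J→S: S black — skip
J black
K gray
  K→N: N black — skip
  K→Q: Q black — skip
K black
L gray
  M gray
    M→H: H black — skip
  M black
  L→O: O black — skip
  L→J: J black — skip
  L→H: H black — skip
  L→K: K black — skip
  P gray
    P→O: O black — skip
    P→N: N black — skip
  P black
L black
R gray
  R→I: I black — skip
  R→J: J black — skip
  R→L: L black — skip
  R→K: K black — skip
R black
Every edge goes to a white or black vertex — no back edge, so the graph is acyclic.

No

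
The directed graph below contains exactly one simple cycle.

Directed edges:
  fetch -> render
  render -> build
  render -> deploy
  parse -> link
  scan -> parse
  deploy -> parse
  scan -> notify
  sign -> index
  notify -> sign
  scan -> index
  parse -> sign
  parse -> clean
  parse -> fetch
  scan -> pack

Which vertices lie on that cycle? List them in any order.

fetch, parse, deploy, render

DFS with gray/black marking from parse:
parse gray
  link gray
  link black
  clean gray
  clean black
  sign gray
    index gray
    index black
  sign black
  fetch gray
    render gray
      build gray
      build black
      deploy gray
        deploy→parse: parse is gray → back edge
Back edge closes the cycle parse → fetch → render → deploy → parse; its vertices are {fetch, parse, deploy, render}.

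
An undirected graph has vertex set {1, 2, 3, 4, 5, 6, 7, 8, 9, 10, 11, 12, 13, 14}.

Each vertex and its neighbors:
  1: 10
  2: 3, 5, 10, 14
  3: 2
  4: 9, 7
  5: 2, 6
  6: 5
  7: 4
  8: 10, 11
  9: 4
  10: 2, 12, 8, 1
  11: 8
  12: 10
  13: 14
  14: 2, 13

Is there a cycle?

No

DFS, tracking each vertex's parent; an edge to a visited non-parent vertex closes a cycle.
Start from 10:
visit 10 (parent –)
  visit 2 (parent 10)
    visit 3 (parent 2)
      3–2: parent, skip
    visit 5 (parent 2)
      5–2: parent, skip
      visit 6 (parent 5)
        6–5: parent, skip
    2–10: parent, skip
    visit 14 (parent 2)
      14–2: parent, skip
      visit 13 (parent 14)
        13–14: parent, skip
  visit 12 (parent 10)
    12–10: parent, skip
  visit 8 (parent 10)
    8–10: parent, skip
    visit 11 (parent 8)
      11–8: parent, skip
  visit 1 (parent 10)
    1–10: parent, skip
visit 4 (parent –)
  visit 9 (parent 4)
    9–4: parent, skip
  visit 7 (parent 4)
    7–4: parent, skip
No non-parent visited neighbor found — the graph is a forest.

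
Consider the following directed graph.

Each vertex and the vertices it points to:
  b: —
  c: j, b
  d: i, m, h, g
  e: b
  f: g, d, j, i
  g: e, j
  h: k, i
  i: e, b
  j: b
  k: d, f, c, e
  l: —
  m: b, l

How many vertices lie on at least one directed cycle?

A vertex is on a directed cycle iff it belongs to a strongly connected component of size ≥ 2 (or has a self-loop).
The vertices on cycles are {d, f, h, k} — 4 in total.

4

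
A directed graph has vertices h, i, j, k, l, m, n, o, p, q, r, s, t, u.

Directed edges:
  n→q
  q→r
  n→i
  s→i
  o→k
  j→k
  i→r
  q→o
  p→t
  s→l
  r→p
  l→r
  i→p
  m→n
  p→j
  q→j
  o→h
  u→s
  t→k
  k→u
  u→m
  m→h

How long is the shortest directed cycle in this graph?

For each vertex v, BFS finds the shortest path from v back to v.
The shortest such closed walk is u → m → n → q → j → k → u, length 6.

6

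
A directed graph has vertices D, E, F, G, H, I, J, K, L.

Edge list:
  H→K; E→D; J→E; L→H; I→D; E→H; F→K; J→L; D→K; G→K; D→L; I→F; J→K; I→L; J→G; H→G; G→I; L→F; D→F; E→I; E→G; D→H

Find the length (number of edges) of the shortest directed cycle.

For each vertex v, BFS finds the shortest path from v back to v.
The shortest such closed walk is D → H → G → I → D, length 4.

4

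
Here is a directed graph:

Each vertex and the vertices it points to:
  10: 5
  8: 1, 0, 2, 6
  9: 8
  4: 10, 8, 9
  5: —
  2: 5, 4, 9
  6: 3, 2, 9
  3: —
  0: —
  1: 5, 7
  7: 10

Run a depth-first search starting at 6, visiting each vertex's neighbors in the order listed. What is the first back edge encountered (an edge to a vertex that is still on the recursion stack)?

8→2

DFS from 6 (visiting each vertex's neighbors in the order listed); mark gray on enter, black on exit:
6 gray
  3 gray
  3 black
  2 gray
    5 gray
    5 black
    4 gray
      10 gray
        10→5: 5 black — skip
      10 black
      8 gray
        1 gray
          1→5: 5 black — skip
          7 gray
            7→10: 10 black — skip
          7 black
        1 black
        0 gray
        0 black
        8→2: 2 is gray → back edge
First back edge: 8 → 2.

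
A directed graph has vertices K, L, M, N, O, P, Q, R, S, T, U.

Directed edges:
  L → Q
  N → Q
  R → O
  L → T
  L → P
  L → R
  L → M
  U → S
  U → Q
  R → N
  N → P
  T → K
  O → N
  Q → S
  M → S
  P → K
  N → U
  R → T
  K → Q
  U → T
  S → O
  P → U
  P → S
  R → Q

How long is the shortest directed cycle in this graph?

For each vertex v, BFS finds the shortest path from v back to v.
The shortest such closed walk is O → N → P → S → O, length 4.

4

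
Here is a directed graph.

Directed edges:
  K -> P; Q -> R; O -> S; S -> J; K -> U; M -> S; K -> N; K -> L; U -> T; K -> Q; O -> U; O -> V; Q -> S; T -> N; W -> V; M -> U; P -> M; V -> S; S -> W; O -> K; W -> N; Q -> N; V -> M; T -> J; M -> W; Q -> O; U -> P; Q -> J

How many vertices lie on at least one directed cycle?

9

A vertex is on a directed cycle iff it belongs to a strongly connected component of size ≥ 2 (or has a self-loop).
The vertices on cycles are {K, M, O, P, Q, S, U, V, W} — 9 in total.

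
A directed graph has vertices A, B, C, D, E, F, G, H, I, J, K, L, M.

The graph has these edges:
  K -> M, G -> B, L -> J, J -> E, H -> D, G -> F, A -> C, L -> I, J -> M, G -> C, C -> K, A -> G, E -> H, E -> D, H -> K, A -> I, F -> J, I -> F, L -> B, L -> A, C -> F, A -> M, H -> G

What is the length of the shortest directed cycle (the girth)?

For each vertex v, BFS finds the shortest path from v back to v.
The shortest such closed walk is J → E → H → G → F → J, length 5.

5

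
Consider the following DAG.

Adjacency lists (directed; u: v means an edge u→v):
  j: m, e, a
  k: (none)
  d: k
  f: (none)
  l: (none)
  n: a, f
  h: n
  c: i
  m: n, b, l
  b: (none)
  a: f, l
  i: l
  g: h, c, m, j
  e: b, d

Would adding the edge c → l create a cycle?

Adding c→l creates a cycle iff l can already reach c.
Explore from l: no path reaches c. The graph stays acyclic.

No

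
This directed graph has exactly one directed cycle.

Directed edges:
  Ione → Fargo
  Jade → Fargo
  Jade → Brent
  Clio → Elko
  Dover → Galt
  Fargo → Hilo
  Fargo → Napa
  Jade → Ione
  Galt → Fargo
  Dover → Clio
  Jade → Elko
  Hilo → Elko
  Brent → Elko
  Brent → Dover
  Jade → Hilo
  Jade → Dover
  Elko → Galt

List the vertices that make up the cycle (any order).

DFS with gray/black marking from Fargo:
Fargo gray
  Napa gray
  Napa black
  Hilo gray
    Elko gray
      Galt gray
        Galt→Fargo: Fargo is gray → back edge
Back edge closes the cycle Fargo → Hilo → Elko → Galt → Fargo; its vertices are {Elko, Galt, Hilo, Fargo}.

Elko, Galt, Hilo, Fargo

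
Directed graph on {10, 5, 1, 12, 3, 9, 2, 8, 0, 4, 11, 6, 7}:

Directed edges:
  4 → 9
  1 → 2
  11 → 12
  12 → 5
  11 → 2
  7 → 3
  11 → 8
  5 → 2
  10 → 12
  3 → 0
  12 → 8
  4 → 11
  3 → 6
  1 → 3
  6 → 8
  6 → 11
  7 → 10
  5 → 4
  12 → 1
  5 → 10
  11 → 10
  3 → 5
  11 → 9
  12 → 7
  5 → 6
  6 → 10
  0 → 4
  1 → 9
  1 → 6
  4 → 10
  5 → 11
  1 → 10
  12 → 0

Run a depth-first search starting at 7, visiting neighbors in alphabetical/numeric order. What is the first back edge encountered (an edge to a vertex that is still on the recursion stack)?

DFS from 7 (visiting neighbors in alphabetical/numeric order); mark gray on enter, black on exit:
7 gray
  3 gray
    0 gray
      4 gray
        9 gray
        9 black
        10 gray
          12 gray
            12→0: 0 is gray → back edge
First back edge: 12 → 0.

12->0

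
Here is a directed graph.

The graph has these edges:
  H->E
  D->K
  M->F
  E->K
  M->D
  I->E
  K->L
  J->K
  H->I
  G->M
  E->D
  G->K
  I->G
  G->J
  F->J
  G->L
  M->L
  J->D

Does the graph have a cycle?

DFS with white/gray/black marking, starting from G:
G gray
  M gray
    L gray
    L black
    D gray
      K gray
        K→L: L black — skip
      K black
    D black
    F gray
      J gray
        J→D: D black — skip
        J→K: K black — skip
      J black
    F black
  M black
  G→K: K black — skip
  G→J: J black — skip
  G→L: L black — skip
G black
E gray
  E→D: D black — skip
  E→K: K black — skip
E black
H gray
  I gray
    I→G: G black — skip
    I→E: E black — skip
  I black
  H→E: E black — skip
H black
Every edge goes to a white or black vertex — no back edge, so the graph is acyclic.

No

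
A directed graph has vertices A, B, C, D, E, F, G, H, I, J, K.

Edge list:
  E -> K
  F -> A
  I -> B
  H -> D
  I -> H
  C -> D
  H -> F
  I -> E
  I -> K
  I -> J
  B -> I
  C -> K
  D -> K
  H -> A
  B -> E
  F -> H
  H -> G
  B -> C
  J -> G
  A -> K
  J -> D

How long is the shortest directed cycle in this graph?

2

For each vertex v, BFS finds the shortest path from v back to v.
The shortest such closed walk is I → B → I, length 2.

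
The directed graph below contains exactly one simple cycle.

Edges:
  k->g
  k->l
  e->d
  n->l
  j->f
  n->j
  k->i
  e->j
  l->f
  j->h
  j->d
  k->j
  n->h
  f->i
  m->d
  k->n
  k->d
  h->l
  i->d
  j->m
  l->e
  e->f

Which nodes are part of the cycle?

e, h, j, l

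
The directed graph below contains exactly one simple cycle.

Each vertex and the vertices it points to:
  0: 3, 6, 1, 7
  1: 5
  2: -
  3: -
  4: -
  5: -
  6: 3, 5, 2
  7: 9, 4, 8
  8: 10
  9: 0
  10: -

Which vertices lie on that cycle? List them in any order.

DFS with gray/black marking from 0:
0 gray
  3 gray
  3 black
  6 gray
    6→3: 3 black — skip
    5 gray
    5 black
    2 gray
    2 black
  6 black
  1 gray
    1→5: 5 black — skip
  1 black
  7 gray
    9 gray
      9→0: 0 is gray → back edge
Back edge closes the cycle 0 → 7 → 9 → 0; its vertices are {0, 7, 9}.

0, 7, 9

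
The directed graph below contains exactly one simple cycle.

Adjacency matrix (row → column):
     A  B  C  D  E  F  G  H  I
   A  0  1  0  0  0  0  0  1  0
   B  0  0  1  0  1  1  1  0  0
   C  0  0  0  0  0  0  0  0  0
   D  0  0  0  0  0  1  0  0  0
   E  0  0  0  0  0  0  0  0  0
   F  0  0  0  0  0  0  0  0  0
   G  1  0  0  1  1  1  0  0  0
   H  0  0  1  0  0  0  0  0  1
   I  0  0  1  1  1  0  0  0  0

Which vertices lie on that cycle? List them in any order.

A, B, G

DFS with gray/black marking from A:
A gray
  H gray
    I gray
      E gray
      E black
      D gray
        F gray
        F black
      D black
      C gray
      C black
    I black
    H→C: C black — skip
  H black
  B gray
    B→E: E black — skip
    G gray
      G→D: D black — skip
      G→A: A is gray → back edge
Back edge closes the cycle A → B → G → A; its vertices are {A, B, G}.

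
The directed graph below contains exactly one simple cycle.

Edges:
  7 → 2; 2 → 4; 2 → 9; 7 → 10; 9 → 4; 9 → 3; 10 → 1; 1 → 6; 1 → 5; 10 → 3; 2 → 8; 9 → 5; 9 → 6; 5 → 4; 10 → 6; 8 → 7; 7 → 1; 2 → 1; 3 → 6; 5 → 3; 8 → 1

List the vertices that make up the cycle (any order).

DFS with gray/black marking from 8:
8 gray
  1 gray
    6 gray
    6 black
    5 gray
      4 gray
      4 black
      3 gray
        3→6: 6 black — skip
      3 black
    5 black
  1 black
  7 gray
    7→1: 1 black — skip
    2 gray
      2→8: 8 is gray → back edge
Back edge closes the cycle 8 → 7 → 2 → 8; its vertices are {2, 7, 8}.

2, 7, 8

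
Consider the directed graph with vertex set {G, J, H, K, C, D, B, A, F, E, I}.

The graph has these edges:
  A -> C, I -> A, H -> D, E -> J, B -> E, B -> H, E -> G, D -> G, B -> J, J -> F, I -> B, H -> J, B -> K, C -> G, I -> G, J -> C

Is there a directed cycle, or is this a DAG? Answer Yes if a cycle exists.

No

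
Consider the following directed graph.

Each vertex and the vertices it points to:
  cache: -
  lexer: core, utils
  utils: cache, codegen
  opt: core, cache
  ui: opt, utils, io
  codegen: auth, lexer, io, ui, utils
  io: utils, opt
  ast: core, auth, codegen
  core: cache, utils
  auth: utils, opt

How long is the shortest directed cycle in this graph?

2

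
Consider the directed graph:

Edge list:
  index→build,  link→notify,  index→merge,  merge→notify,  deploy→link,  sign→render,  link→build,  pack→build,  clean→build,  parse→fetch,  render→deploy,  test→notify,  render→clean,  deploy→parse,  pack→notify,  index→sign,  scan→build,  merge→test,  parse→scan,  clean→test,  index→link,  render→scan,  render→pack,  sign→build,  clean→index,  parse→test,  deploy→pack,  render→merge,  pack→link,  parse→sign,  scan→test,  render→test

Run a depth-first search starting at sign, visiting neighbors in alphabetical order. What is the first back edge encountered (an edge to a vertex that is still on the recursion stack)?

DFS from sign (visiting neighbors in alphabetical order); mark gray on enter, black on exit:
sign gray
  build gray
  build black
  render gray
    clean gray
      clean→build: build black — skip
      index gray
        index→build: build black — skip
        link gray
          link→build: build black — skip
          notify gray
          notify black
        link black
        merge gray
          merge→notify: notify black — skip
          test gray
            test→notify: notify black — skip
          test black
        merge black
        index→sign: sign is gray → back edge
First back edge: index → sign.

index→sign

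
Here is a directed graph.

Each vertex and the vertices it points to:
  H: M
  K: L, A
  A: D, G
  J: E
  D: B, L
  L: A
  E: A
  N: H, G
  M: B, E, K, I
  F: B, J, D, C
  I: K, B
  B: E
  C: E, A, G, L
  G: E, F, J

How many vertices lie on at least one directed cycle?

9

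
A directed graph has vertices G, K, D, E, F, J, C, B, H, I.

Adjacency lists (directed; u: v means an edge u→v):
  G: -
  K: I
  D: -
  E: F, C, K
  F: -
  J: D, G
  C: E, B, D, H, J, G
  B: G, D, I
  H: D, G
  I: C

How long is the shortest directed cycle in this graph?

For each vertex v, BFS finds the shortest path from v back to v.
The shortest such closed walk is C → E → C, length 2.

2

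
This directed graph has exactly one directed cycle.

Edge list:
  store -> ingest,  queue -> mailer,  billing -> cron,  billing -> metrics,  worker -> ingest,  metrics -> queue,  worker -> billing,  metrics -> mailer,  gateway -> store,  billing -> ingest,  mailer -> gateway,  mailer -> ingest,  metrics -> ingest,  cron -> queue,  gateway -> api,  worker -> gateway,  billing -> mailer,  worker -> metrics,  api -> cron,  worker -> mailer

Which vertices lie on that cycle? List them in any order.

api, cron, queue, mailer, gateway

DFS with gray/black marking from gateway:
gateway gray
  store gray
    ingest gray
    ingest black
  store black
  api gray
    cron gray
      queue gray
        mailer gray
          mailer→ingest: ingest black — skip
          mailer→gateway: gateway is gray → back edge
Back edge closes the cycle gateway → api → cron → queue → mailer → gateway; its vertices are {api, cron, queue, mailer, gateway}.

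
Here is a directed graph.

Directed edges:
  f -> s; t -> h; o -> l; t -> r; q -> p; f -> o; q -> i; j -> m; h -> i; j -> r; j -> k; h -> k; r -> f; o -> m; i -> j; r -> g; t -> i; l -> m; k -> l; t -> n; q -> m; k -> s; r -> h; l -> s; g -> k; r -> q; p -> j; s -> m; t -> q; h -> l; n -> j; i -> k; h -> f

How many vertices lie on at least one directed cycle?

A vertex is on a directed cycle iff it belongs to a strongly connected component of size ≥ 2 (or has a self-loop).
The vertices on cycles are {h, i, j, p, q, r} — 6 in total.

6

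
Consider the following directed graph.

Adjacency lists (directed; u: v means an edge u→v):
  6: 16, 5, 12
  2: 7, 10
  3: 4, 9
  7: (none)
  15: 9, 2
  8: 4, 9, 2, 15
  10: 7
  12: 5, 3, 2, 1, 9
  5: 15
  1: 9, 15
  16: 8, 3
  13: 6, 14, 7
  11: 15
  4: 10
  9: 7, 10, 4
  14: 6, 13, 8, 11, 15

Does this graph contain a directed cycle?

Yes

DFS with white/gray/black marking, starting from 16:
16 gray
  8 gray
    4 gray
      10 gray
        7 gray
        7 black
      10 black
    4 black
    9 gray
      9→7: 7 black — skip
      9→10: 10 black — skip
      9→4: 4 black — skip
    9 black
    2 gray
      2→7: 7 black — skip
      2→10: 10 black — skip
    2 black
    15 gray
      15→9: 9 black — skip
      15→2: 2 black — skip
    15 black
  8 black
  3 gray
    3→4: 4 black — skip
    3→9: 9 black — skip
  3 black
16 black
6 gray
  6→16: 16 black — skip
  5 gray
    5→15: 15 black — skip
  5 black
  12 gray
    12→5: 5 black — skip
    12→3: 3 black — skip
    12→2: 2 black — skip
    1 gray
      1→9: 9 black — skip
      1→15: 15 black — skip
    1 black
    12→9: 9 black — skip
  12 black
6 black
13 gray
  13→6: 6 black — skip
  14 gray
    14→6: 6 black — skip
    14→13: 13 is gray → back edge
Back edge found, so a cycle exists: 13 → 14 → 13.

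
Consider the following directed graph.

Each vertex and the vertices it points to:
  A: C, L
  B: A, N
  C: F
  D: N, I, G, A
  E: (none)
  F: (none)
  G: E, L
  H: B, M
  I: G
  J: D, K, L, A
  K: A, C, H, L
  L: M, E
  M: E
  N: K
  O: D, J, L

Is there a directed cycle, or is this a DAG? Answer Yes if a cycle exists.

Yes

DFS with white/gray/black marking, starting from O:
O gray
  D gray
    N gray
      K gray
        A gray
          C gray
            F gray
            F black
          C black
          L gray
            M gray
              E gray
              E black
            M black
            L→E: E black — skip
          L black
        A black
        K→C: C black — skip
        H gray
          B gray
            B→A: A black — skip
            B→N: N is gray → back edge
Back edge found, so a cycle exists: N → K → H → B → N.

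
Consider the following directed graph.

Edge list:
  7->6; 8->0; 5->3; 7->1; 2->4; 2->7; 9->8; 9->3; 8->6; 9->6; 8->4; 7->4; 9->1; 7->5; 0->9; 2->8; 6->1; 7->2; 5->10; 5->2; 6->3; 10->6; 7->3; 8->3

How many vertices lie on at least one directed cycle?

6

A vertex is on a directed cycle iff it belongs to a strongly connected component of size ≥ 2 (or has a self-loop).
The vertices on cycles are {0, 2, 5, 7, 8, 9} — 6 in total.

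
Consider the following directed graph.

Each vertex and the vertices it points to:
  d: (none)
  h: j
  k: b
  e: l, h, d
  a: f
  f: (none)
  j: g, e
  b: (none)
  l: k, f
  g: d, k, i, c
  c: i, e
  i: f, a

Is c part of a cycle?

Yes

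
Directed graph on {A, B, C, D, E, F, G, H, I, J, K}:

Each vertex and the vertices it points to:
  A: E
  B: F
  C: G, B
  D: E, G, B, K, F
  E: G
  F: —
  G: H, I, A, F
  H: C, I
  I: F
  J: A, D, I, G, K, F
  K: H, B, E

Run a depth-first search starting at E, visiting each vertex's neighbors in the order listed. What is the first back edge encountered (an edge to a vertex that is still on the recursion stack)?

DFS from E (visiting each vertex's neighbors in the order listed); mark gray on enter, black on exit:
E gray
  G gray
    H gray
      C gray
        C→G: G is gray → back edge
First back edge: C → G.

C→G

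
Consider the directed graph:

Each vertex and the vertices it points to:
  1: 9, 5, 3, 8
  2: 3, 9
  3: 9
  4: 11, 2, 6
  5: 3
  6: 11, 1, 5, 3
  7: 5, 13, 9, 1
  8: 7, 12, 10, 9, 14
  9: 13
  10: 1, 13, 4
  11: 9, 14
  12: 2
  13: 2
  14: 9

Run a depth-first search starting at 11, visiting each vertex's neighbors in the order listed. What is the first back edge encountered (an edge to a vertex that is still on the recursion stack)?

3→9

DFS from 11 (visiting each vertex's neighbors in the order listed); mark gray on enter, black on exit:
11 gray
  9 gray
    13 gray
      2 gray
        3 gray
          3→9: 9 is gray → back edge
First back edge: 3 → 9.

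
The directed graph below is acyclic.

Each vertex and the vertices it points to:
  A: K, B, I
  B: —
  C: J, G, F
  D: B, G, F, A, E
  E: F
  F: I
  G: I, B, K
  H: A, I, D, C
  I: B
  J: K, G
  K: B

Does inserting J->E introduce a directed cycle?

No

Adding J→E creates a cycle iff E can already reach J.
Explore from E: no path reaches J. The graph stays acyclic.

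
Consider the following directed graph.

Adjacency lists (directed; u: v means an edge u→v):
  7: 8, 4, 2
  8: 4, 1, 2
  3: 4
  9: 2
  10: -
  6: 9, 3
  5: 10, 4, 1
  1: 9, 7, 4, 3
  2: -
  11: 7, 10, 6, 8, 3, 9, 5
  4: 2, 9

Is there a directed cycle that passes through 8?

8 is on a cycle iff 8 can reach itself via ≥1 edge.
8 → 1 → 7 → 8 — yes.

Yes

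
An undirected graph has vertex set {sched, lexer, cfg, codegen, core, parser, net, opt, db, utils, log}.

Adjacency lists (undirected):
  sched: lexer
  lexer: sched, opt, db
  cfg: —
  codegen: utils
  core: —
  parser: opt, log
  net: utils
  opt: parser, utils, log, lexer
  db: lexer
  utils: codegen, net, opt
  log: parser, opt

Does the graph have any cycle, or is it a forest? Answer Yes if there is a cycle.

DFS, tracking each vertex's parent; an edge to a visited non-parent vertex closes a cycle.
Start from parser:
visit parser (parent –)
  visit opt (parent parser)
    opt–parser: parent, skip
    visit utils (parent opt)
      visit codegen (parent utils)
        codegen–utils: parent, skip
      visit net (parent utils)
        net–utils: parent, skip
      utils–opt: parent, skip
    visit log (parent opt)
      log–parser: parser visited and ≠ parent → cycle
Cycle: parser – opt – log – parser.

Yes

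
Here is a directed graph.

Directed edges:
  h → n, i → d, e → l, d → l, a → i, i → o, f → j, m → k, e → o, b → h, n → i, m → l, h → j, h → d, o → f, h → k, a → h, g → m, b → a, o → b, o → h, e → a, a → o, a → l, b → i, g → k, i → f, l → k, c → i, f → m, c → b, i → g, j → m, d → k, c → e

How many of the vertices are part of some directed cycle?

A vertex is on a directed cycle iff it belongs to a strongly connected component of size ≥ 2 (or has a self-loop).
The vertices on cycles are {a, b, h, i, n, o} — 6 in total.

6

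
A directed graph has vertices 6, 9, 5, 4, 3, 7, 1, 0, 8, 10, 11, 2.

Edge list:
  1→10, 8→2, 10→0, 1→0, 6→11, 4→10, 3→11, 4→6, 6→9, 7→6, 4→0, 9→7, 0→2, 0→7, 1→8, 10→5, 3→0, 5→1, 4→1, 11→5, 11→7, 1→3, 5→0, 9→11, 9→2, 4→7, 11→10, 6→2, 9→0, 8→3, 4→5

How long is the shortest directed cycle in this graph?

3

For each vertex v, BFS finds the shortest path from v back to v.
The shortest such closed walk is 6 → 11 → 7 → 6, length 3.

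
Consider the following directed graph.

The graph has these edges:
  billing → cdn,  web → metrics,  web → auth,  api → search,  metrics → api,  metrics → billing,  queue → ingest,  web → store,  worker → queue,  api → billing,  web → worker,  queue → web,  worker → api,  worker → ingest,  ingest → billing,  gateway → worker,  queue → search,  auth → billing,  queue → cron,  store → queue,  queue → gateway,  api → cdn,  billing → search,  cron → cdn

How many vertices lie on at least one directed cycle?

5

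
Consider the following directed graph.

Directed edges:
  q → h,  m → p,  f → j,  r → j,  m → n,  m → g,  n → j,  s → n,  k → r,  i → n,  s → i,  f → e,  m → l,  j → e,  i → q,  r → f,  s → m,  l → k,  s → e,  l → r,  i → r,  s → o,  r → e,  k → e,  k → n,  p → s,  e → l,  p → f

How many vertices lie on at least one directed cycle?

10

A vertex is on a directed cycle iff it belongs to a strongly connected component of size ≥ 2 (or has a self-loop).
The vertices on cycles are {e, f, j, k, l, m, n, p, r, s} — 10 in total.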